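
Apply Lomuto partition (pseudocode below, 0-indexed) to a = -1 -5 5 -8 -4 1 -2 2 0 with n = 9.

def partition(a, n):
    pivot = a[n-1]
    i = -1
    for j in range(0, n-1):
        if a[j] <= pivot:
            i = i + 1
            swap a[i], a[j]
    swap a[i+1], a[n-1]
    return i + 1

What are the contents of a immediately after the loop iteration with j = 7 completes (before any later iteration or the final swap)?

-1 -5 -8 -4 -2 1 5 2 0

pivot=0, i=-1
j=0: -1≤0, i=0, swap(0,0) ⇒ -1 -5 5 -8 -4 1 -2 2 0
j=1: -5≤0, i=1, swap(1,1) ⇒ -1 -5 5 -8 -4 1 -2 2 0
j=2: 5>0, skip
j=3: -8≤0, i=2, swap(2,3) ⇒ -1 -5 -8 5 -4 1 -2 2 0
j=4: -4≤0, i=3, swap(3,4) ⇒ -1 -5 -8 -4 5 1 -2 2 0
j=5: 1>0, skip
j=6: -2≤0, i=4, swap(4,6) ⇒ -1 -5 -8 -4 -2 1 5 2 0
j=7: 2>0, skip
(after j=7) a = -1 -5 -8 -4 -2 1 5 2 0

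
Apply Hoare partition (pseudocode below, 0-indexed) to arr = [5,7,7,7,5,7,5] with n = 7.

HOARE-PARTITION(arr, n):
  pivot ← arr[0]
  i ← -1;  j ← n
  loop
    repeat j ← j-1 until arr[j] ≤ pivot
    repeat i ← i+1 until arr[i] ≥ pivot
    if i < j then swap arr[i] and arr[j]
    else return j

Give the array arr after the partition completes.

pivot = arr[0] = 5; i = -1, j = 7
j→6 (arr[6]=5≤5), i→0 (arr[0]=5≥5); i<j, swap → [5,7,7,7,5,7,5]
j→4 (arr[4]=5≤5), i→1 (arr[1]=7≥5); i<j, swap → [5,5,7,7,7,7,5]
j→1, i→2; i≥j, return j=1. arr = [5,5,7,7,7,7,5]

[5,5,7,7,7,7,5]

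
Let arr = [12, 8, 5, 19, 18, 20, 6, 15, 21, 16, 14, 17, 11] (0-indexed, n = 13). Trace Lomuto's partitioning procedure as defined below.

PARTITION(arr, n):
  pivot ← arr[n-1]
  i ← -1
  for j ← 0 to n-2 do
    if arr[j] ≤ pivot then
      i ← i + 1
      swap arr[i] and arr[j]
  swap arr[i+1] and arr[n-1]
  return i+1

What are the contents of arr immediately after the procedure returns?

pivot=11, i=-1
j=0: 12>11, skip
j=1: 8≤11, i=0, swap(0,1) ⇒ [8, 12, 5, 19, 18, 20, 6, 15, 21, 16, 14, 17, 11]
j=2: 5≤11, i=1, swap(1,2) ⇒ [8, 5, 12, 19, 18, 20, 6, 15, 21, 16, 14, 17, 11]
j=3: 19>11, skip
j=4: 18>11, skip
j=5: 20>11, skip
j=6: 6≤11, i=2, swap(2,6) ⇒ [8, 5, 6, 19, 18, 20, 12, 15, 21, 16, 14, 17, 11]
j=7: 15>11, skip
j=8: 21>11, skip
j=9: 16>11, skip
j=10: 14>11, skip
j=11: 17>11, skip
swap(3,12) ⇒ [8, 5, 6, 11, 18, 20, 12, 15, 21, 16, 14, 17, 19]; return 3

[8, 5, 6, 11, 18, 20, 12, 15, 21, 16, 14, 17, 19]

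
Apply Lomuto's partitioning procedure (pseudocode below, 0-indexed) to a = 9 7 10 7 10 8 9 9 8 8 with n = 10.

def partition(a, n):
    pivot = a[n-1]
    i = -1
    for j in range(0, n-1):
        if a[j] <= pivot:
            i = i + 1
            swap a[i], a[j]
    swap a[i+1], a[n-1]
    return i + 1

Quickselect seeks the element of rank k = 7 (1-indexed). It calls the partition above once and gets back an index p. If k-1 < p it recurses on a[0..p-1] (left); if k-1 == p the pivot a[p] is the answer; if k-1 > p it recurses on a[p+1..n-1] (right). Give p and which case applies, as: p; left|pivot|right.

pivot=8, i=-1
j=0: 9>8, skip
j=1: 7≤8, i=0, swap(0,1) ⇒ 7 9 10 7 10 8 9 9 8 8
j=2: 10>8, skip
j=3: 7≤8, i=1, swap(1,3) ⇒ 7 7 10 9 10 8 9 9 8 8
j=4: 10>8, skip
j=5: 8≤8, i=2, swap(2,5) ⇒ 7 7 8 9 10 10 9 9 8 8
j=6: 9>8, skip
j=7: 9>8, skip
j=8: 8≤8, i=3, swap(3,8) ⇒ 7 7 8 8 10 10 9 9 9 8
swap(4,9) ⇒ 7 7 8 8 8 10 9 9 9 10; return 4
p = 4; k-1 = 6 > 4 ⇒ right

4; right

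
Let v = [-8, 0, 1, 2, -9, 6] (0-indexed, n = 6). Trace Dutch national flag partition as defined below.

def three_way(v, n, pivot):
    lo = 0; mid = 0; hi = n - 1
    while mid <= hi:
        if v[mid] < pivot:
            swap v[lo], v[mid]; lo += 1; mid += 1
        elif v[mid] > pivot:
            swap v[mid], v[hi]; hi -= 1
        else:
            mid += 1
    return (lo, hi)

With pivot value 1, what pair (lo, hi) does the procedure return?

lo=0 mid=0 hi=5
-8<1: swap(0,0), lo=1 mid=1 ⇒ [-8, 0, 1, 2, -9, 6]
0<1: swap(1,1), lo=2 mid=2 ⇒ [-8, 0, 1, 2, -9, 6]
1=1: mid=3
2>1: swap(3,5), hi=4 ⇒ [-8, 0, 1, 6, -9, 2]
6>1: swap(3,4), hi=3 ⇒ [-8, 0, 1, -9, 6, 2]
-9<1: swap(2,3), lo=3 mid=4 ⇒ [-8, 0, -9, 1, 6, 2]
done. lo=3 hi=3; v=[-8, 0, -9, 1, 6, 2]

(3, 3)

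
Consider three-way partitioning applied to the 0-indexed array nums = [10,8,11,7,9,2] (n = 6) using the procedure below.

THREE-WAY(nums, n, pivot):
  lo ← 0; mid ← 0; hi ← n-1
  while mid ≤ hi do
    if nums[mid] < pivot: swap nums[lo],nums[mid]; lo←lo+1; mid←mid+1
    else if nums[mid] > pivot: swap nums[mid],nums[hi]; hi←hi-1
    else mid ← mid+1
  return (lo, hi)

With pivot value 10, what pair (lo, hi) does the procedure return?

(4, 4)

pivot = 10; lo=0, mid=0, hi=5
nums[mid]=10=10: mid=1
nums[mid]=8<10: swap nums[0],nums[1]; lo=1,mid=2 → [8,10,11,7,9,2]
nums[mid]=11>10: swap nums[2],nums[5]; hi=4 → [8,10,2,7,9,11]
nums[mid]=2<10: swap nums[1],nums[2]; lo=2,mid=3 → [8,2,10,7,9,11]
nums[mid]=7<10: swap nums[2],nums[3]; lo=3,mid=4 → [8,2,7,10,9,11]
nums[mid]=9<10: swap nums[3],nums[4]; lo=4,mid=5 → [8,2,7,9,10,11]
end: lo=4, hi=4; nums = [8,2,7,9,10,11]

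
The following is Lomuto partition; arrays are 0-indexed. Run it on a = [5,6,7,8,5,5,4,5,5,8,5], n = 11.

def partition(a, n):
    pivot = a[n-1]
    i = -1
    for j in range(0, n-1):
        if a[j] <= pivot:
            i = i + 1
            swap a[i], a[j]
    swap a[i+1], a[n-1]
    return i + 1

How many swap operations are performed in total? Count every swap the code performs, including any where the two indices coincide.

7

pivot = a[10] = 5; i = -1
j=0: a[0]=5 ≤ 5 → i=0, swap a[0],a[0] (no change) → [5,6,7,8,5,5,4,5,5,8,5]
j=1: a[1]=6 > 5 → no swap
j=2: a[2]=7 > 5 → no swap
j=3: a[3]=8 > 5 → no swap
j=4: a[4]=5 ≤ 5 → i=1, swap a[1],a[4] → [5,5,7,8,6,5,4,5,5,8,5]
j=5: a[5]=5 ≤ 5 → i=2, swap a[2],a[5] → [5,5,5,8,6,7,4,5,5,8,5]
j=6: a[6]=4 ≤ 5 → i=3, swap a[3],a[6] → [5,5,5,4,6,7,8,5,5,8,5]
j=7: a[7]=5 ≤ 5 → i=4, swap a[4],a[7] → [5,5,5,4,5,7,8,6,5,8,5]
j=8: a[8]=5 ≤ 5 → i=5, swap a[5],a[8] → [5,5,5,4,5,5,8,6,7,8,5]
j=9: a[9]=8 > 5 → no swap
final swap a[6],a[10] → [5,5,5,4,5,5,5,6,7,8,8]; return 6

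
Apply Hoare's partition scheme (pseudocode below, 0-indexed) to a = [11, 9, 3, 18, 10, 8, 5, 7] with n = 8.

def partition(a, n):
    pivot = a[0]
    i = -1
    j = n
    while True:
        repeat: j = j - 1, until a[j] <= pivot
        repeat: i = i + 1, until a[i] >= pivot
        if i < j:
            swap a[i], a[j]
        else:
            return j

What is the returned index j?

pivot = a[0] = 11; i = -1, j = 8
j→7 (a[7]=7≤11), i→0 (a[0]=11≥11); i<j, swap → [7, 9, 3, 18, 10, 8, 5, 11]
j→6 (a[6]=5≤11), i→3 (a[3]=18≥11); i<j, swap → [7, 9, 3, 5, 10, 8, 18, 11]
j→5, i→6; i≥j, return j=5. a = [7, 9, 3, 5, 10, 8, 18, 11]

5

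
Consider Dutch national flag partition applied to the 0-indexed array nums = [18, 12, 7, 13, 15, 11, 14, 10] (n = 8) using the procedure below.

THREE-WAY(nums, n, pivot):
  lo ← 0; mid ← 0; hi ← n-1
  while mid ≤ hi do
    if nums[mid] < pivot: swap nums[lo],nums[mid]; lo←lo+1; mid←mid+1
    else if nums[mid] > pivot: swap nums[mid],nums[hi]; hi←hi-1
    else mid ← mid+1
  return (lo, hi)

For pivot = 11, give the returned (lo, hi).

pivot = 11; lo=0, mid=0, hi=7
nums[mid]=18>11: swap nums[0],nums[7]; hi=6 → [10, 12, 7, 13, 15, 11, 14, 18]
nums[mid]=10<11: swap nums[0],nums[0]; lo=1,mid=1 → [10, 12, 7, 13, 15, 11, 14, 18]
nums[mid]=12>11: swap nums[1],nums[6]; hi=5 → [10, 14, 7, 13, 15, 11, 12, 18]
nums[mid]=14>11: swap nums[1],nums[5]; hi=4 → [10, 11, 7, 13, 15, 14, 12, 18]
nums[mid]=11=11: mid=2
nums[mid]=7<11: swap nums[1],nums[2]; lo=2,mid=3 → [10, 7, 11, 13, 15, 14, 12, 18]
nums[mid]=13>11: swap nums[3],nums[4]; hi=3 → [10, 7, 11, 15, 13, 14, 12, 18]
nums[mid]=15>11: swap nums[3],nums[3]; hi=2 → [10, 7, 11, 15, 13, 14, 12, 18]
end: lo=2, hi=2; nums = [10, 7, 11, 15, 13, 14, 12, 18]

(2, 2)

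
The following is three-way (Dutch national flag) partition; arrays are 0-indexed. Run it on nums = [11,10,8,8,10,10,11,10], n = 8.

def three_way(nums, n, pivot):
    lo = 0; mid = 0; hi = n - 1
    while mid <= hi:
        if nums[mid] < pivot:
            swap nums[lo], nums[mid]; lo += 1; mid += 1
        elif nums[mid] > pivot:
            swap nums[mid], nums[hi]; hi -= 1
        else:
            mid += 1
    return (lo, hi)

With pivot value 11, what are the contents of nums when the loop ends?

pivot = 11; lo=0, mid=0, hi=7
nums[mid]=11=11: mid=1
nums[mid]=10<11: swap nums[0],nums[1]; lo=1,mid=2 → [10,11,8,8,10,10,11,10]
nums[mid]=8<11: swap nums[1],nums[2]; lo=2,mid=3 → [10,8,11,8,10,10,11,10]
nums[mid]=8<11: swap nums[2],nums[3]; lo=3,mid=4 → [10,8,8,11,10,10,11,10]
nums[mid]=10<11: swap nums[3],nums[4]; lo=4,mid=5 → [10,8,8,10,11,10,11,10]
nums[mid]=10<11: swap nums[4],nums[5]; lo=5,mid=6 → [10,8,8,10,10,11,11,10]
nums[mid]=11=11: mid=7
nums[mid]=10<11: swap nums[5],nums[7]; lo=6,mid=8 → [10,8,8,10,10,10,11,11]
end: lo=6, hi=7; nums = [10,8,8,10,10,10,11,11]

[10,8,8,10,10,10,11,11]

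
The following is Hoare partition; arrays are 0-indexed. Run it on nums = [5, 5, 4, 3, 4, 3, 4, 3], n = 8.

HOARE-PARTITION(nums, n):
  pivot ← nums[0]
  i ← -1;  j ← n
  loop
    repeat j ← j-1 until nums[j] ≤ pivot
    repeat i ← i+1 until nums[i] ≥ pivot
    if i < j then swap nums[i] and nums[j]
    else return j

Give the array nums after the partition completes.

[3, 4, 4, 3, 4, 3, 5, 5]

pivot=5
j stops at 7 (3), i stops at 0 (5); swap ⇒ [3, 5, 4, 3, 4, 3, 4, 5]
j stops at 6 (4), i stops at 1 (5); swap ⇒ [3, 4, 4, 3, 4, 3, 5, 5]
j stops at 5, i stops at 6; i≥j ⇒ return 5. nums=[3, 4, 4, 3, 4, 3, 5, 5]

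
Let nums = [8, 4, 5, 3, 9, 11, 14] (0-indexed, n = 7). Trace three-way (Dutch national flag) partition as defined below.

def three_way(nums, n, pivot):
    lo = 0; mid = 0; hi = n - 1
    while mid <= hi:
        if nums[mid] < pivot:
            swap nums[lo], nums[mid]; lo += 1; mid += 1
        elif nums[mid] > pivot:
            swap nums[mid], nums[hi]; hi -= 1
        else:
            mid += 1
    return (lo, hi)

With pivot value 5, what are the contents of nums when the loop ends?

pivot = 5; lo=0, mid=0, hi=6
nums[mid]=8>5: swap nums[0],nums[6]; hi=5 → [14, 4, 5, 3, 9, 11, 8]
nums[mid]=14>5: swap nums[0],nums[5]; hi=4 → [11, 4, 5, 3, 9, 14, 8]
nums[mid]=11>5: swap nums[0],nums[4]; hi=3 → [9, 4, 5, 3, 11, 14, 8]
nums[mid]=9>5: swap nums[0],nums[3]; hi=2 → [3, 4, 5, 9, 11, 14, 8]
nums[mid]=3<5: swap nums[0],nums[0]; lo=1,mid=1 → [3, 4, 5, 9, 11, 14, 8]
nums[mid]=4<5: swap nums[1],nums[1]; lo=2,mid=2 → [3, 4, 5, 9, 11, 14, 8]
nums[mid]=5=5: mid=3
end: lo=2, hi=2; nums = [3, 4, 5, 9, 11, 14, 8]

[3, 4, 5, 9, 11, 14, 8]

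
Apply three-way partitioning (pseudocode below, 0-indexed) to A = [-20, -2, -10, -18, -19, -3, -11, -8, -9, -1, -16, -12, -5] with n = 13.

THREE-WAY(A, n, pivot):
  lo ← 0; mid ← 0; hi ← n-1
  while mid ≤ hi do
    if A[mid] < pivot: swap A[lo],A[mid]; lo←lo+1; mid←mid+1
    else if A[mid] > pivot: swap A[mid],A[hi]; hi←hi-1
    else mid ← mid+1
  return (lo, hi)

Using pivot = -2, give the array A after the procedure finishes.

lo=0 mid=0 hi=12
-20<-2: swap(0,0), lo=1 mid=1 ⇒ [-20, -2, -10, -18, -19, -3, -11, -8, -9, -1, -16, -12, -5]
-2=-2: mid=2
-10<-2: swap(1,2), lo=2 mid=3 ⇒ [-20, -10, -2, -18, -19, -3, -11, -8, -9, -1, -16, -12, -5]
-18<-2: swap(2,3), lo=3 mid=4 ⇒ [-20, -10, -18, -2, -19, -3, -11, -8, -9, -1, -16, -12, -5]
-19<-2: swap(3,4), lo=4 mid=5 ⇒ [-20, -10, -18, -19, -2, -3, -11, -8, -9, -1, -16, -12, -5]
-3<-2: swap(4,5), lo=5 mid=6 ⇒ [-20, -10, -18, -19, -3, -2, -11, -8, -9, -1, -16, -12, -5]
-11<-2: swap(5,6), lo=6 mid=7 ⇒ [-20, -10, -18, -19, -3, -11, -2, -8, -9, -1, -16, -12, -5]
-8<-2: swap(6,7), lo=7 mid=8 ⇒ [-20, -10, -18, -19, -3, -11, -8, -2, -9, -1, -16, -12, -5]
-9<-2: swap(7,8), lo=8 mid=9 ⇒ [-20, -10, -18, -19, -3, -11, -8, -9, -2, -1, -16, -12, -5]
-1>-2: swap(9,12), hi=11 ⇒ [-20, -10, -18, -19, -3, -11, -8, -9, -2, -5, -16, -12, -1]
-5<-2: swap(8,9), lo=9 mid=10 ⇒ [-20, -10, -18, -19, -3, -11, -8, -9, -5, -2, -16, -12, -1]
-16<-2: swap(9,10), lo=10 mid=11 ⇒ [-20, -10, -18, -19, -3, -11, -8, -9, -5, -16, -2, -12, -1]
-12<-2: swap(10,11), lo=11 mid=12 ⇒ [-20, -10, -18, -19, -3, -11, -8, -9, -5, -16, -12, -2, -1]
done. lo=11 hi=11; A=[-20, -10, -18, -19, -3, -11, -8, -9, -5, -16, -12, -2, -1]

[-20, -10, -18, -19, -3, -11, -8, -9, -5, -16, -12, -2, -1]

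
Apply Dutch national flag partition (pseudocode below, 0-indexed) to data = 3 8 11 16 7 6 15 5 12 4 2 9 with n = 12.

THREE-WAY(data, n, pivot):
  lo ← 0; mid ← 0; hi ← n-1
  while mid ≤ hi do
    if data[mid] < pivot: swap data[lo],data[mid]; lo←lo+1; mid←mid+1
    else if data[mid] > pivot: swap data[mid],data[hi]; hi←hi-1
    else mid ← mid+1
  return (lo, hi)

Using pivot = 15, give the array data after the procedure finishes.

pivot = 15; lo=0, mid=0, hi=11
data[mid]=3<15: swap data[0],data[0]; lo=1,mid=1 → 3 8 11 16 7 6 15 5 12 4 2 9
data[mid]=8<15: swap data[1],data[1]; lo=2,mid=2 → 3 8 11 16 7 6 15 5 12 4 2 9
data[mid]=11<15: swap data[2],data[2]; lo=3,mid=3 → 3 8 11 16 7 6 15 5 12 4 2 9
data[mid]=16>15: swap data[3],data[11]; hi=10 → 3 8 11 9 7 6 15 5 12 4 2 16
data[mid]=9<15: swap data[3],data[3]; lo=4,mid=4 → 3 8 11 9 7 6 15 5 12 4 2 16
data[mid]=7<15: swap data[4],data[4]; lo=5,mid=5 → 3 8 11 9 7 6 15 5 12 4 2 16
data[mid]=6<15: swap data[5],data[5]; lo=6,mid=6 → 3 8 11 9 7 6 15 5 12 4 2 16
data[mid]=15=15: mid=7
data[mid]=5<15: swap data[6],data[7]; lo=7,mid=8 → 3 8 11 9 7 6 5 15 12 4 2 16
data[mid]=12<15: swap data[7],data[8]; lo=8,mid=9 → 3 8 11 9 7 6 5 12 15 4 2 16
data[mid]=4<15: swap data[8],data[9]; lo=9,mid=10 → 3 8 11 9 7 6 5 12 4 15 2 16
data[mid]=2<15: swap data[9],data[10]; lo=10,mid=11 → 3 8 11 9 7 6 5 12 4 2 15 16
end: lo=10, hi=10; data = 3 8 11 9 7 6 5 12 4 2 15 16

3 8 11 9 7 6 5 12 4 2 15 16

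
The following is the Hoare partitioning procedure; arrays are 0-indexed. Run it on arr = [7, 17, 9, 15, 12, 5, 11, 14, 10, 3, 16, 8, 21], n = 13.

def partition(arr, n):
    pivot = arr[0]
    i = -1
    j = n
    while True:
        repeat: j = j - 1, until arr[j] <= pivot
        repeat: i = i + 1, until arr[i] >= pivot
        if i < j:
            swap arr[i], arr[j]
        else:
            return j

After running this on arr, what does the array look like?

[3, 5, 9, 15, 12, 17, 11, 14, 10, 7, 16, 8, 21]

pivot=7
j stops at 9 (3), i stops at 0 (7); swap ⇒ [3, 17, 9, 15, 12, 5, 11, 14, 10, 7, 16, 8, 21]
j stops at 5 (5), i stops at 1 (17); swap ⇒ [3, 5, 9, 15, 12, 17, 11, 14, 10, 7, 16, 8, 21]
j stops at 1, i stops at 2; i≥j ⇒ return 1. arr=[3, 5, 9, 15, 12, 17, 11, 14, 10, 7, 16, 8, 21]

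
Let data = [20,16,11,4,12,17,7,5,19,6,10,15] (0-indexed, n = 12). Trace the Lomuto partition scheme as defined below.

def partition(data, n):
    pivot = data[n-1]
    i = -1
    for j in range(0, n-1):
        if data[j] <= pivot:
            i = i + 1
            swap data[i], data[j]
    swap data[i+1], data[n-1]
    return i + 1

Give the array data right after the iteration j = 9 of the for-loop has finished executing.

pivot=15, i=-1
j=0: 20>15, skip
j=1: 16>15, skip
j=2: 11≤15, i=0, swap(0,2) ⇒ [11,16,20,4,12,17,7,5,19,6,10,15]
j=3: 4≤15, i=1, swap(1,3) ⇒ [11,4,20,16,12,17,7,5,19,6,10,15]
j=4: 12≤15, i=2, swap(2,4) ⇒ [11,4,12,16,20,17,7,5,19,6,10,15]
j=5: 17>15, skip
j=6: 7≤15, i=3, swap(3,6) ⇒ [11,4,12,7,20,17,16,5,19,6,10,15]
j=7: 5≤15, i=4, swap(4,7) ⇒ [11,4,12,7,5,17,16,20,19,6,10,15]
j=8: 19>15, skip
j=9: 6≤15, i=5, swap(5,9) ⇒ [11,4,12,7,5,6,16,20,19,17,10,15]
(after j=9) data = [11,4,12,7,5,6,16,20,19,17,10,15]

[11,4,12,7,5,6,16,20,19,17,10,15]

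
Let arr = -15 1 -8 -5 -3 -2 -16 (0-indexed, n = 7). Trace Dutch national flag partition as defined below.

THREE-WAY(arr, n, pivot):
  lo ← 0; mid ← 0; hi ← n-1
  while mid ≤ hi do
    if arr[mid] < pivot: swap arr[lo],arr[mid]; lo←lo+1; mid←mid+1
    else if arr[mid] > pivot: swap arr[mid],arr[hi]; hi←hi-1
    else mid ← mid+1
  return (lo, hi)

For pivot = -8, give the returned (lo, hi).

lo=0 mid=0 hi=6
-15<-8: swap(0,0), lo=1 mid=1 ⇒ -15 1 -8 -5 -3 -2 -16
1>-8: swap(1,6), hi=5 ⇒ -15 -16 -8 -5 -3 -2 1
-16<-8: swap(1,1), lo=2 mid=2 ⇒ -15 -16 -8 -5 -3 -2 1
-8=-8: mid=3
-5>-8: swap(3,5), hi=4 ⇒ -15 -16 -8 -2 -3 -5 1
-2>-8: swap(3,4), hi=3 ⇒ -15 -16 -8 -3 -2 -5 1
-3>-8: swap(3,3), hi=2 ⇒ -15 -16 -8 -3 -2 -5 1
done. lo=2 hi=2; arr=-15 -16 -8 -3 -2 -5 1

(2, 2)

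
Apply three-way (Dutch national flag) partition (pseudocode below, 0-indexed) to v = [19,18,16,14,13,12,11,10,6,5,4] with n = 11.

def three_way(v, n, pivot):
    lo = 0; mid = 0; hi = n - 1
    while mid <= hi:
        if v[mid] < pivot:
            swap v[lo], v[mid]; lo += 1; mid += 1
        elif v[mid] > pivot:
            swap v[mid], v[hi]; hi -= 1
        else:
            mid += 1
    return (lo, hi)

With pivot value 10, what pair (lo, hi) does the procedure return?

lo=0 mid=0 hi=10
19>10: swap(0,10), hi=9 ⇒ [4,18,16,14,13,12,11,10,6,5,19]
4<10: swap(0,0), lo=1 mid=1 ⇒ [4,18,16,14,13,12,11,10,6,5,19]
18>10: swap(1,9), hi=8 ⇒ [4,5,16,14,13,12,11,10,6,18,19]
5<10: swap(1,1), lo=2 mid=2 ⇒ [4,5,16,14,13,12,11,10,6,18,19]
16>10: swap(2,8), hi=7 ⇒ [4,5,6,14,13,12,11,10,16,18,19]
6<10: swap(2,2), lo=3 mid=3 ⇒ [4,5,6,14,13,12,11,10,16,18,19]
14>10: swap(3,7), hi=6 ⇒ [4,5,6,10,13,12,11,14,16,18,19]
10=10: mid=4
13>10: swap(4,6), hi=5 ⇒ [4,5,6,10,11,12,13,14,16,18,19]
11>10: swap(4,5), hi=4 ⇒ [4,5,6,10,12,11,13,14,16,18,19]
12>10: swap(4,4), hi=3 ⇒ [4,5,6,10,12,11,13,14,16,18,19]
done. lo=3 hi=3; v=[4,5,6,10,12,11,13,14,16,18,19]

(3, 3)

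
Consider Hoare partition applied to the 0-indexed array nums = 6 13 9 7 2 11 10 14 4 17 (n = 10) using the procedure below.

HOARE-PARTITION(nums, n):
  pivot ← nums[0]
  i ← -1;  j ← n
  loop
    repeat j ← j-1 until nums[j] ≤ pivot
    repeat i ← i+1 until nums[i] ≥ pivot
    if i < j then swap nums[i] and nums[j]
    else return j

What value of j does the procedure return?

1

pivot=6
j stops at 8 (4), i stops at 0 (6); swap ⇒ 4 13 9 7 2 11 10 14 6 17
j stops at 4 (2), i stops at 1 (13); swap ⇒ 4 2 9 7 13 11 10 14 6 17
j stops at 1, i stops at 2; i≥j ⇒ return 1. nums=4 2 9 7 13 11 10 14 6 17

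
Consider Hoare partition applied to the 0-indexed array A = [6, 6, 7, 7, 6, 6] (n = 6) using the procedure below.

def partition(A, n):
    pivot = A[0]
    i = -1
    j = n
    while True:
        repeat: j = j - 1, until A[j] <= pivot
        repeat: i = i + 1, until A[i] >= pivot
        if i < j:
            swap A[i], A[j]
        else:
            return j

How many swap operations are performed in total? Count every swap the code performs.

2

pivot = A[0] = 6; i = -1, j = 6
j→5 (A[5]=6≤6), i→0 (A[0]=6≥6); i<j, swap → [6, 6, 7, 7, 6, 6]
j→4 (A[4]=6≤6), i→1 (A[1]=6≥6); i<j, swap → [6, 6, 7, 7, 6, 6]
j→1, i→2; i≥j, return j=1. A = [6, 6, 7, 7, 6, 6]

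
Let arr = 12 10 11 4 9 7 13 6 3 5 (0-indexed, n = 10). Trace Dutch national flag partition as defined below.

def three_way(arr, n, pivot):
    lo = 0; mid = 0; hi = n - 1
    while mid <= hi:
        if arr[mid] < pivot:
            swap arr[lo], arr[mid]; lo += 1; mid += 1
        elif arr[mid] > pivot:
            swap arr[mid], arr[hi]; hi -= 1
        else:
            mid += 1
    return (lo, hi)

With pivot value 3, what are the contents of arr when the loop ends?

3 11 4 9 7 13 6 10 5 12

pivot = 3; lo=0, mid=0, hi=9
arr[mid]=12>3: swap arr[0],arr[9]; hi=8 → 5 10 11 4 9 7 13 6 3 12
arr[mid]=5>3: swap arr[0],arr[8]; hi=7 → 3 10 11 4 9 7 13 6 5 12
arr[mid]=3=3: mid=1
arr[mid]=10>3: swap arr[1],arr[7]; hi=6 → 3 6 11 4 9 7 13 10 5 12
arr[mid]=6>3: swap arr[1],arr[6]; hi=5 → 3 13 11 4 9 7 6 10 5 12
arr[mid]=13>3: swap arr[1],arr[5]; hi=4 → 3 7 11 4 9 13 6 10 5 12
arr[mid]=7>3: swap arr[1],arr[4]; hi=3 → 3 9 11 4 7 13 6 10 5 12
arr[mid]=9>3: swap arr[1],arr[3]; hi=2 → 3 4 11 9 7 13 6 10 5 12
arr[mid]=4>3: swap arr[1],arr[2]; hi=1 → 3 11 4 9 7 13 6 10 5 12
arr[mid]=11>3: swap arr[1],arr[1]; hi=0 → 3 11 4 9 7 13 6 10 5 12
end: lo=0, hi=0; arr = 3 11 4 9 7 13 6 10 5 12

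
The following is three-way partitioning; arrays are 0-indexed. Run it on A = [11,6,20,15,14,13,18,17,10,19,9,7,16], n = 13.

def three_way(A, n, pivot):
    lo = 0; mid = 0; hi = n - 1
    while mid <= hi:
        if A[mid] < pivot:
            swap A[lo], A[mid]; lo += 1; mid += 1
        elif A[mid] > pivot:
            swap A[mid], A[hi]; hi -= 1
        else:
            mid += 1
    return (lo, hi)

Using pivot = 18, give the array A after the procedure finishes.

[11,6,16,15,14,13,17,10,7,9,18,19,20]

lo=0 mid=0 hi=12
11<18: swap(0,0), lo=1 mid=1 ⇒ [11,6,20,15,14,13,18,17,10,19,9,7,16]
6<18: swap(1,1), lo=2 mid=2 ⇒ [11,6,20,15,14,13,18,17,10,19,9,7,16]
20>18: swap(2,12), hi=11 ⇒ [11,6,16,15,14,13,18,17,10,19,9,7,20]
16<18: swap(2,2), lo=3 mid=3 ⇒ [11,6,16,15,14,13,18,17,10,19,9,7,20]
15<18: swap(3,3), lo=4 mid=4 ⇒ [11,6,16,15,14,13,18,17,10,19,9,7,20]
14<18: swap(4,4), lo=5 mid=5 ⇒ [11,6,16,15,14,13,18,17,10,19,9,7,20]
13<18: swap(5,5), lo=6 mid=6 ⇒ [11,6,16,15,14,13,18,17,10,19,9,7,20]
18=18: mid=7
17<18: swap(6,7), lo=7 mid=8 ⇒ [11,6,16,15,14,13,17,18,10,19,9,7,20]
10<18: swap(7,8), lo=8 mid=9 ⇒ [11,6,16,15,14,13,17,10,18,19,9,7,20]
19>18: swap(9,11), hi=10 ⇒ [11,6,16,15,14,13,17,10,18,7,9,19,20]
7<18: swap(8,9), lo=9 mid=10 ⇒ [11,6,16,15,14,13,17,10,7,18,9,19,20]
9<18: swap(9,10), lo=10 mid=11 ⇒ [11,6,16,15,14,13,17,10,7,9,18,19,20]
done. lo=10 hi=10; A=[11,6,16,15,14,13,17,10,7,9,18,19,20]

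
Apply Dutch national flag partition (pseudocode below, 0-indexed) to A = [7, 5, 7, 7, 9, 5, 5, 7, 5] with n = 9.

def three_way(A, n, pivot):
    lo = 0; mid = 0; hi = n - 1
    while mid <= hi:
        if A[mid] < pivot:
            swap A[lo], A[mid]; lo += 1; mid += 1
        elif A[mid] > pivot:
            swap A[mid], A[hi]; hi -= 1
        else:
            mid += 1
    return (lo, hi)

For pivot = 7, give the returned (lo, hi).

pivot = 7; lo=0, mid=0, hi=8
A[mid]=7=7: mid=1
A[mid]=5<7: swap A[0],A[1]; lo=1,mid=2 → [5, 7, 7, 7, 9, 5, 5, 7, 5]
A[mid]=7=7: mid=3
A[mid]=7=7: mid=4
A[mid]=9>7: swap A[4],A[8]; hi=7 → [5, 7, 7, 7, 5, 5, 5, 7, 9]
A[mid]=5<7: swap A[1],A[4]; lo=2,mid=5 → [5, 5, 7, 7, 7, 5, 5, 7, 9]
A[mid]=5<7: swap A[2],A[5]; lo=3,mid=6 → [5, 5, 5, 7, 7, 7, 5, 7, 9]
A[mid]=5<7: swap A[3],A[6]; lo=4,mid=7 → [5, 5, 5, 5, 7, 7, 7, 7, 9]
A[mid]=7=7: mid=8
end: lo=4, hi=7; A = [5, 5, 5, 5, 7, 7, 7, 7, 9]

(4, 7)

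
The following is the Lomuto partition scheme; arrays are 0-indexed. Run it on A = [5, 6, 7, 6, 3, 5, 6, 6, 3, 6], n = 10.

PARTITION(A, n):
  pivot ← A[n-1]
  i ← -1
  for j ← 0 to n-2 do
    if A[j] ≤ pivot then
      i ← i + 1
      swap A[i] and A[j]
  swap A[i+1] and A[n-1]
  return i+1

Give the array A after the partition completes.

[5, 6, 6, 3, 5, 6, 6, 3, 6, 7]

pivot=6, i=-1
j=0: 5≤6, i=0, swap(0,0) ⇒ [5, 6, 7, 6, 3, 5, 6, 6, 3, 6]
j=1: 6≤6, i=1, swap(1,1) ⇒ [5, 6, 7, 6, 3, 5, 6, 6, 3, 6]
j=2: 7>6, skip
j=3: 6≤6, i=2, swap(2,3) ⇒ [5, 6, 6, 7, 3, 5, 6, 6, 3, 6]
j=4: 3≤6, i=3, swap(3,4) ⇒ [5, 6, 6, 3, 7, 5, 6, 6, 3, 6]
j=5: 5≤6, i=4, swap(4,5) ⇒ [5, 6, 6, 3, 5, 7, 6, 6, 3, 6]
j=6: 6≤6, i=5, swap(5,6) ⇒ [5, 6, 6, 3, 5, 6, 7, 6, 3, 6]
j=7: 6≤6, i=6, swap(6,7) ⇒ [5, 6, 6, 3, 5, 6, 6, 7, 3, 6]
j=8: 3≤6, i=7, swap(7,8) ⇒ [5, 6, 6, 3, 5, 6, 6, 3, 7, 6]
swap(8,9) ⇒ [5, 6, 6, 3, 5, 6, 6, 3, 6, 7]; return 8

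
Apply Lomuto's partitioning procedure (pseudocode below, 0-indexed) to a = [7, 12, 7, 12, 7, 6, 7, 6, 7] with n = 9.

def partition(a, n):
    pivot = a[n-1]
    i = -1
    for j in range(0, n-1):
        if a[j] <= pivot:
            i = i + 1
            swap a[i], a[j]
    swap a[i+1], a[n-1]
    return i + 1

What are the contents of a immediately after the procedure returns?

pivot=7, i=-1
j=0: 7≤7, i=0, swap(0,0) ⇒ [7, 12, 7, 12, 7, 6, 7, 6, 7]
j=1: 12>7, skip
j=2: 7≤7, i=1, swap(1,2) ⇒ [7, 7, 12, 12, 7, 6, 7, 6, 7]
j=3: 12>7, skip
j=4: 7≤7, i=2, swap(2,4) ⇒ [7, 7, 7, 12, 12, 6, 7, 6, 7]
j=5: 6≤7, i=3, swap(3,5) ⇒ [7, 7, 7, 6, 12, 12, 7, 6, 7]
j=6: 7≤7, i=4, swap(4,6) ⇒ [7, 7, 7, 6, 7, 12, 12, 6, 7]
j=7: 6≤7, i=5, swap(5,7) ⇒ [7, 7, 7, 6, 7, 6, 12, 12, 7]
swap(6,8) ⇒ [7, 7, 7, 6, 7, 6, 7, 12, 12]; return 6

[7, 7, 7, 6, 7, 6, 7, 12, 12]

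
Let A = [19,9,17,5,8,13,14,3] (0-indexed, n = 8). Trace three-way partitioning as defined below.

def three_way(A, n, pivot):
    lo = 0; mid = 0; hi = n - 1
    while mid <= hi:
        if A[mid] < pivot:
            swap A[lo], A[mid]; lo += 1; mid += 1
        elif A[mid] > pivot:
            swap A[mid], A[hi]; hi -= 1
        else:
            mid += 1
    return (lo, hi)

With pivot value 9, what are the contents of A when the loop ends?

[3,8,5,9,13,14,17,19]

pivot = 9; lo=0, mid=0, hi=7
A[mid]=19>9: swap A[0],A[7]; hi=6 → [3,9,17,5,8,13,14,19]
A[mid]=3<9: swap A[0],A[0]; lo=1,mid=1 → [3,9,17,5,8,13,14,19]
A[mid]=9=9: mid=2
A[mid]=17>9: swap A[2],A[6]; hi=5 → [3,9,14,5,8,13,17,19]
A[mid]=14>9: swap A[2],A[5]; hi=4 → [3,9,13,5,8,14,17,19]
A[mid]=13>9: swap A[2],A[4]; hi=3 → [3,9,8,5,13,14,17,19]
A[mid]=8<9: swap A[1],A[2]; lo=2,mid=3 → [3,8,9,5,13,14,17,19]
A[mid]=5<9: swap A[2],A[3]; lo=3,mid=4 → [3,8,5,9,13,14,17,19]
end: lo=3, hi=3; A = [3,8,5,9,13,14,17,19]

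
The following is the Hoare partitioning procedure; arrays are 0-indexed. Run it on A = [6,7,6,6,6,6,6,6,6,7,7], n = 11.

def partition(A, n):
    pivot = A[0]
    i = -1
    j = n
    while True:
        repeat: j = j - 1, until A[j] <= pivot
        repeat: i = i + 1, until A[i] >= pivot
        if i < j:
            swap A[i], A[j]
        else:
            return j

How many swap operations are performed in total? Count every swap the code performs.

pivot=6
j stops at 8 (6), i stops at 0 (6); swap ⇒ [6,7,6,6,6,6,6,6,6,7,7]
j stops at 7 (6), i stops at 1 (7); swap ⇒ [6,6,6,6,6,6,6,7,6,7,7]
j stops at 6 (6), i stops at 2 (6); swap ⇒ [6,6,6,6,6,6,6,7,6,7,7]
j stops at 5 (6), i stops at 3 (6); swap ⇒ [6,6,6,6,6,6,6,7,6,7,7]
j stops at 4, i stops at 4; i≥j ⇒ return 4. A=[6,6,6,6,6,6,6,7,6,7,7]

4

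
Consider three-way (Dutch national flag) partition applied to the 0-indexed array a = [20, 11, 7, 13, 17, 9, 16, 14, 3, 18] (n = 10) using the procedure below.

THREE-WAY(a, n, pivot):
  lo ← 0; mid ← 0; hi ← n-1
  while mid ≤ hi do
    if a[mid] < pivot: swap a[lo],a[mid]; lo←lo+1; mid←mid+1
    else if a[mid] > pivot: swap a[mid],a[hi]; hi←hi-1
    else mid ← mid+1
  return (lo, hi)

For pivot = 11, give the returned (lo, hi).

lo=0 mid=0 hi=9
20>11: swap(0,9), hi=8 ⇒ [18, 11, 7, 13, 17, 9, 16, 14, 3, 20]
18>11: swap(0,8), hi=7 ⇒ [3, 11, 7, 13, 17, 9, 16, 14, 18, 20]
3<11: swap(0,0), lo=1 mid=1 ⇒ [3, 11, 7, 13, 17, 9, 16, 14, 18, 20]
11=11: mid=2
7<11: swap(1,2), lo=2 mid=3 ⇒ [3, 7, 11, 13, 17, 9, 16, 14, 18, 20]
13>11: swap(3,7), hi=6 ⇒ [3, 7, 11, 14, 17, 9, 16, 13, 18, 20]
14>11: swap(3,6), hi=5 ⇒ [3, 7, 11, 16, 17, 9, 14, 13, 18, 20]
16>11: swap(3,5), hi=4 ⇒ [3, 7, 11, 9, 17, 16, 14, 13, 18, 20]
9<11: swap(2,3), lo=3 mid=4 ⇒ [3, 7, 9, 11, 17, 16, 14, 13, 18, 20]
17>11: swap(4,4), hi=3 ⇒ [3, 7, 9, 11, 17, 16, 14, 13, 18, 20]
done. lo=3 hi=3; a=[3, 7, 9, 11, 17, 16, 14, 13, 18, 20]

(3, 3)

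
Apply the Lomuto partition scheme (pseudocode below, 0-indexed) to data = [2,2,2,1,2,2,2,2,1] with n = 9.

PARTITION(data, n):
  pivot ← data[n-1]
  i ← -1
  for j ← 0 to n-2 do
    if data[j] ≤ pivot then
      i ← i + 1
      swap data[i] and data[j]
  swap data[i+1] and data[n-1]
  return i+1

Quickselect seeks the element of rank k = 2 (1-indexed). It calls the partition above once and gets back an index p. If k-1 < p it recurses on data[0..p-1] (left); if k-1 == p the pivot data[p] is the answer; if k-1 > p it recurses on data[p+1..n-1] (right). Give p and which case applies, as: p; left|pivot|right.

1; pivot

pivot=1, i=-1
j=0: 2>1, skip
j=1: 2>1, skip
j=2: 2>1, skip
j=3: 1≤1, i=0, swap(0,3) ⇒ [1,2,2,2,2,2,2,2,1]
j=4: 2>1, skip
j=5: 2>1, skip
j=6: 2>1, skip
j=7: 2>1, skip
swap(1,8) ⇒ [1,1,2,2,2,2,2,2,2]; return 1
p = 1; k-1 = 1 == 1 ⇒ pivot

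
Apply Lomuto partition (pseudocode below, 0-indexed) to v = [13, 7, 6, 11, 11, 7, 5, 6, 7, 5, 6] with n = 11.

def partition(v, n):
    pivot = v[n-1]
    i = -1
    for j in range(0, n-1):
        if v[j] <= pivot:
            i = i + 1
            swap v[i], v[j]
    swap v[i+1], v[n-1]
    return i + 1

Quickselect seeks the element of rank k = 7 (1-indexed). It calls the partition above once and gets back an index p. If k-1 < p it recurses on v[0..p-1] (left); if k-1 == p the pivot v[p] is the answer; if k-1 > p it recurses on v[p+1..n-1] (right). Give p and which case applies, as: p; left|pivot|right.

pivot = v[10] = 6; i = -1
j=0: v[0]=13 > 6 → no swap
j=1: v[1]=7 > 6 → no swap
j=2: v[2]=6 ≤ 6 → i=0, swap v[0],v[2] → [6, 7, 13, 11, 11, 7, 5, 6, 7, 5, 6]
j=3: v[3]=11 > 6 → no swap
j=4: v[4]=11 > 6 → no swap
j=5: v[5]=7 > 6 → no swap
j=6: v[6]=5 ≤ 6 → i=1, swap v[1],v[6] → [6, 5, 13, 11, 11, 7, 7, 6, 7, 5, 6]
j=7: v[7]=6 ≤ 6 → i=2, swap v[2],v[7] → [6, 5, 6, 11, 11, 7, 7, 13, 7, 5, 6]
j=8: v[8]=7 > 6 → no swap
j=9: v[9]=5 ≤ 6 → i=3, swap v[3],v[9] → [6, 5, 6, 5, 11, 7, 7, 13, 7, 11, 6]
final swap v[4],v[10] → [6, 5, 6, 5, 6, 7, 7, 13, 7, 11, 11]; return 4
p = 4; k-1 = 6 > 4 ⇒ right

4; right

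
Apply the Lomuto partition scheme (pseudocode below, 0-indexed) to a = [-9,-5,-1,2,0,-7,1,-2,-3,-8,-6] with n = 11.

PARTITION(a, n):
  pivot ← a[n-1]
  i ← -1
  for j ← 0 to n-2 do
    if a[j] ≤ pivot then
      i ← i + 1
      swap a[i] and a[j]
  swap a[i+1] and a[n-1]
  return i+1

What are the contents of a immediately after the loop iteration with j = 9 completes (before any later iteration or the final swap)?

[-9,-7,-8,2,0,-5,1,-2,-3,-1,-6]

pivot=-6, i=-1
j=0: -9≤-6, i=0, swap(0,0) ⇒ [-9,-5,-1,2,0,-7,1,-2,-3,-8,-6]
j=1: -5>-6, skip
j=2: -1>-6, skip
j=3: 2>-6, skip
j=4: 0>-6, skip
j=5: -7≤-6, i=1, swap(1,5) ⇒ [-9,-7,-1,2,0,-5,1,-2,-3,-8,-6]
j=6: 1>-6, skip
j=7: -2>-6, skip
j=8: -3>-6, skip
j=9: -8≤-6, i=2, swap(2,9) ⇒ [-9,-7,-8,2,0,-5,1,-2,-3,-1,-6]
(after j=9) a = [-9,-7,-8,2,0,-5,1,-2,-3,-1,-6]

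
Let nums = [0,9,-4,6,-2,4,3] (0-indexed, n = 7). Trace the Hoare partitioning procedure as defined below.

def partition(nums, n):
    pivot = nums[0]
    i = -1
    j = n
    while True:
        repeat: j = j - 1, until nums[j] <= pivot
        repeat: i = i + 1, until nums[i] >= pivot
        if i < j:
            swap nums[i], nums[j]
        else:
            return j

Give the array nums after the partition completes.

[-2,-4,9,6,0,4,3]

pivot = nums[0] = 0; i = -1, j = 7
j→4 (nums[4]=-2≤0), i→0 (nums[0]=0≥0); i<j, swap → [-2,9,-4,6,0,4,3]
j→2 (nums[2]=-4≤0), i→1 (nums[1]=9≥0); i<j, swap → [-2,-4,9,6,0,4,3]
j→1, i→2; i≥j, return j=1. nums = [-2,-4,9,6,0,4,3]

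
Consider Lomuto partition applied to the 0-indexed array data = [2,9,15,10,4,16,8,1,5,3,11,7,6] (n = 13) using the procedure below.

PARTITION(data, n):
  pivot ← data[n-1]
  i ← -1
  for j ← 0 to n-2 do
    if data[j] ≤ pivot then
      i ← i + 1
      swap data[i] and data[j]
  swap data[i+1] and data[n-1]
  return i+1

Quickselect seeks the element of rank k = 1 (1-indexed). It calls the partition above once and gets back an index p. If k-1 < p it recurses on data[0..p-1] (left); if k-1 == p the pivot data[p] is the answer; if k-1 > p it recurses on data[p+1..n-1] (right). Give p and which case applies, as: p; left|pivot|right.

pivot = data[12] = 6; i = -1
j=0: data[0]=2 ≤ 6 → i=0, swap data[0],data[0] (no change) → [2,9,15,10,4,16,8,1,5,3,11,7,6]
j=1: data[1]=9 > 6 → no swap
j=2: data[2]=15 > 6 → no swap
j=3: data[3]=10 > 6 → no swap
j=4: data[4]=4 ≤ 6 → i=1, swap data[1],data[4] → [2,4,15,10,9,16,8,1,5,3,11,7,6]
j=5: data[5]=16 > 6 → no swap
j=6: data[6]=8 > 6 → no swap
j=7: data[7]=1 ≤ 6 → i=2, swap data[2],data[7] → [2,4,1,10,9,16,8,15,5,3,11,7,6]
j=8: data[8]=5 ≤ 6 → i=3, swap data[3],data[8] → [2,4,1,5,9,16,8,15,10,3,11,7,6]
j=9: data[9]=3 ≤ 6 → i=4, swap data[4],data[9] → [2,4,1,5,3,16,8,15,10,9,11,7,6]
j=10: data[10]=11 > 6 → no swap
j=11: data[11]=7 > 6 → no swap
final swap data[5],data[12] → [2,4,1,5,3,6,8,15,10,9,11,7,16]; return 5
p = 5; k-1 = 0 < 5 ⇒ left

5; left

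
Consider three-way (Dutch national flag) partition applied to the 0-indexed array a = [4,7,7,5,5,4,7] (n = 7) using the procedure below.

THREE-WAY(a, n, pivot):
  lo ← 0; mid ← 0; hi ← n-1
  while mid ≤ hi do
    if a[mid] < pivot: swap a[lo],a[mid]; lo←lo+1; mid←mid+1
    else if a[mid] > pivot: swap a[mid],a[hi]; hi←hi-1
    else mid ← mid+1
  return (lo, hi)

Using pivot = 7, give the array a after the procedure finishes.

pivot = 7; lo=0, mid=0, hi=6
a[mid]=4<7: swap a[0],a[0]; lo=1,mid=1 → [4,7,7,5,5,4,7]
a[mid]=7=7: mid=2
a[mid]=7=7: mid=3
a[mid]=5<7: swap a[1],a[3]; lo=2,mid=4 → [4,5,7,7,5,4,7]
a[mid]=5<7: swap a[2],a[4]; lo=3,mid=5 → [4,5,5,7,7,4,7]
a[mid]=4<7: swap a[3],a[5]; lo=4,mid=6 → [4,5,5,4,7,7,7]
a[mid]=7=7: mid=7
end: lo=4, hi=6; a = [4,5,5,4,7,7,7]

[4,5,5,4,7,7,7]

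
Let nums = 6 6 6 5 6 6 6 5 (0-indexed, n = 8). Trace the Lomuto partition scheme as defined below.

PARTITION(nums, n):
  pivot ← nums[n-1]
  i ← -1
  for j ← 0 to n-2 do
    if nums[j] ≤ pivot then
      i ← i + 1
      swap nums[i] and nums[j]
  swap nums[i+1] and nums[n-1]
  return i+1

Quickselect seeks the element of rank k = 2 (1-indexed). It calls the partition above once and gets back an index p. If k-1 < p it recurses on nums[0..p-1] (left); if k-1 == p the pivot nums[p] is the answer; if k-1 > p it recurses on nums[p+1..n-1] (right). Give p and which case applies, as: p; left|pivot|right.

1; pivot

pivot = nums[7] = 5; i = -1
j=0: nums[0]=6 > 5 → no swap
j=1: nums[1]=6 > 5 → no swap
j=2: nums[2]=6 > 5 → no swap
j=3: nums[3]=5 ≤ 5 → i=0, swap nums[0],nums[3] → 5 6 6 6 6 6 6 5
j=4: nums[4]=6 > 5 → no swap
j=5: nums[5]=6 > 5 → no swap
j=6: nums[6]=6 > 5 → no swap
final swap nums[1],nums[7] → 5 5 6 6 6 6 6 6; return 1
p = 1; k-1 = 1 == 1 ⇒ pivot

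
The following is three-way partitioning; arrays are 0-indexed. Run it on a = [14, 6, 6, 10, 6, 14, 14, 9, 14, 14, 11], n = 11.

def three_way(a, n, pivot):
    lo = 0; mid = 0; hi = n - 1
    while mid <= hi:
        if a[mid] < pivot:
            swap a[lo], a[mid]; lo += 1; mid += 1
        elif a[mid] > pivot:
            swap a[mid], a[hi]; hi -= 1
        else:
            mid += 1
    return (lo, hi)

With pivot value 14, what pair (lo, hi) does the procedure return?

(6, 10)

lo=0 mid=0 hi=10
14=14: mid=1
6<14: swap(0,1), lo=1 mid=2 ⇒ [6, 14, 6, 10, 6, 14, 14, 9, 14, 14, 11]
6<14: swap(1,2), lo=2 mid=3 ⇒ [6, 6, 14, 10, 6, 14, 14, 9, 14, 14, 11]
10<14: swap(2,3), lo=3 mid=4 ⇒ [6, 6, 10, 14, 6, 14, 14, 9, 14, 14, 11]
6<14: swap(3,4), lo=4 mid=5 ⇒ [6, 6, 10, 6, 14, 14, 14, 9, 14, 14, 11]
14=14: mid=6
14=14: mid=7
9<14: swap(4,7), lo=5 mid=8 ⇒ [6, 6, 10, 6, 9, 14, 14, 14, 14, 14, 11]
14=14: mid=9
14=14: mid=10
11<14: swap(5,10), lo=6 mid=11 ⇒ [6, 6, 10, 6, 9, 11, 14, 14, 14, 14, 14]
done. lo=6 hi=10; a=[6, 6, 10, 6, 9, 11, 14, 14, 14, 14, 14]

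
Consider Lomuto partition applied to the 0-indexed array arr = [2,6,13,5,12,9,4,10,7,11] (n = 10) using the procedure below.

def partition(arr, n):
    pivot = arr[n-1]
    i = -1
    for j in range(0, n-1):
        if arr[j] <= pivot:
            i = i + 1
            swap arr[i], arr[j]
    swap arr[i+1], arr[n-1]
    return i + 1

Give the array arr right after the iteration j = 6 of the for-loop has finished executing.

[2,6,5,9,4,13,12,10,7,11]

pivot=11, i=-1
j=0: 2≤11, i=0, swap(0,0) ⇒ [2,6,13,5,12,9,4,10,7,11]
j=1: 6≤11, i=1, swap(1,1) ⇒ [2,6,13,5,12,9,4,10,7,11]
j=2: 13>11, skip
j=3: 5≤11, i=2, swap(2,3) ⇒ [2,6,5,13,12,9,4,10,7,11]
j=4: 12>11, skip
j=5: 9≤11, i=3, swap(3,5) ⇒ [2,6,5,9,12,13,4,10,7,11]
j=6: 4≤11, i=4, swap(4,6) ⇒ [2,6,5,9,4,13,12,10,7,11]
(after j=6) arr = [2,6,5,9,4,13,12,10,7,11]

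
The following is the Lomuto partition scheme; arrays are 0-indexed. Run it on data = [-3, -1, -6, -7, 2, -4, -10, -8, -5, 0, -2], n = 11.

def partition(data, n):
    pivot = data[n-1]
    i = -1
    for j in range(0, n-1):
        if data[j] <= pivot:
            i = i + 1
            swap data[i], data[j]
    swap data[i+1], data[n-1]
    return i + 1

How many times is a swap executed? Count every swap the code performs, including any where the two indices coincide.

pivot=-2, i=-1
j=0: -3≤-2, i=0, swap(0,0) ⇒ [-3, -1, -6, -7, 2, -4, -10, -8, -5, 0, -2]
j=1: -1>-2, skip
j=2: -6≤-2, i=1, swap(1,2) ⇒ [-3, -6, -1, -7, 2, -4, -10, -8, -5, 0, -2]
j=3: -7≤-2, i=2, swap(2,3) ⇒ [-3, -6, -7, -1, 2, -4, -10, -8, -5, 0, -2]
j=4: 2>-2, skip
j=5: -4≤-2, i=3, swap(3,5) ⇒ [-3, -6, -7, -4, 2, -1, -10, -8, -5, 0, -2]
j=6: -10≤-2, i=4, swap(4,6) ⇒ [-3, -6, -7, -4, -10, -1, 2, -8, -5, 0, -2]
j=7: -8≤-2, i=5, swap(5,7) ⇒ [-3, -6, -7, -4, -10, -8, 2, -1, -5, 0, -2]
j=8: -5≤-2, i=6, swap(6,8) ⇒ [-3, -6, -7, -4, -10, -8, -5, -1, 2, 0, -2]
j=9: 0>-2, skip
swap(7,10) ⇒ [-3, -6, -7, -4, -10, -8, -5, -2, 2, 0, -1]; return 7

8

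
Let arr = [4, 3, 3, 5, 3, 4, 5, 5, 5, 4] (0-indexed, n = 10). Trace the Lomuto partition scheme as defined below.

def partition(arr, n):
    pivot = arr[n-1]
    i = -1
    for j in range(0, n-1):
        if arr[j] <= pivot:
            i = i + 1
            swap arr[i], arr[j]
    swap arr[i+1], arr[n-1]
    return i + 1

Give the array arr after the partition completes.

pivot = arr[9] = 4; i = -1
j=0: arr[0]=4 ≤ 4 → i=0, swap arr[0],arr[0] (no change) → [4, 3, 3, 5, 3, 4, 5, 5, 5, 4]
j=1: arr[1]=3 ≤ 4 → i=1, swap arr[1],arr[1] (no change) → [4, 3, 3, 5, 3, 4, 5, 5, 5, 4]
j=2: arr[2]=3 ≤ 4 → i=2, swap arr[2],arr[2] (no change) → [4, 3, 3, 5, 3, 4, 5, 5, 5, 4]
j=3: arr[3]=5 > 4 → no swap
j=4: arr[4]=3 ≤ 4 → i=3, swap arr[3],arr[4] → [4, 3, 3, 3, 5, 4, 5, 5, 5, 4]
j=5: arr[5]=4 ≤ 4 → i=4, swap arr[4],arr[5] → [4, 3, 3, 3, 4, 5, 5, 5, 5, 4]
j=6: arr[6]=5 > 4 → no swap
j=7: arr[7]=5 > 4 → no swap
j=8: arr[8]=5 > 4 → no swap
final swap arr[5],arr[9] → [4, 3, 3, 3, 4, 4, 5, 5, 5, 5]; return 5

[4, 3, 3, 3, 4, 4, 5, 5, 5, 5]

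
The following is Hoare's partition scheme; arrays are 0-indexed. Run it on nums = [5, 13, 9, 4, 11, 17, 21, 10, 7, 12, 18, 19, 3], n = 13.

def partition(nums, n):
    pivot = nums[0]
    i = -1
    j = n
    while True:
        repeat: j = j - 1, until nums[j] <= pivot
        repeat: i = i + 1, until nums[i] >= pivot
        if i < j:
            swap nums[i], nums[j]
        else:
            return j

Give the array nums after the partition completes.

[3, 4, 9, 13, 11, 17, 21, 10, 7, 12, 18, 19, 5]

pivot = nums[0] = 5; i = -1, j = 13
j→12 (nums[12]=3≤5), i→0 (nums[0]=5≥5); i<j, swap → [3, 13, 9, 4, 11, 17, 21, 10, 7, 12, 18, 19, 5]
j→3 (nums[3]=4≤5), i→1 (nums[1]=13≥5); i<j, swap → [3, 4, 9, 13, 11, 17, 21, 10, 7, 12, 18, 19, 5]
j→1, i→2; i≥j, return j=1. nums = [3, 4, 9, 13, 11, 17, 21, 10, 7, 12, 18, 19, 5]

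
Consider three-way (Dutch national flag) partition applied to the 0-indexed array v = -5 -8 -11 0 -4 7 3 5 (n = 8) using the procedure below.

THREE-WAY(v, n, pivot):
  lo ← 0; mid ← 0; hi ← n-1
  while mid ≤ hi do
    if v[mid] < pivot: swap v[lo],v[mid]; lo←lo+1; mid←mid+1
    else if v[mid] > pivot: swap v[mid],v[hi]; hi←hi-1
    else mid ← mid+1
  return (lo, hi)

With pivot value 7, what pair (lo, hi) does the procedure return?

pivot = 7; lo=0, mid=0, hi=7
v[mid]=-5<7: swap v[0],v[0]; lo=1,mid=1 → -5 -8 -11 0 -4 7 3 5
v[mid]=-8<7: swap v[1],v[1]; lo=2,mid=2 → -5 -8 -11 0 -4 7 3 5
v[mid]=-11<7: swap v[2],v[2]; lo=3,mid=3 → -5 -8 -11 0 -4 7 3 5
v[mid]=0<7: swap v[3],v[3]; lo=4,mid=4 → -5 -8 -11 0 -4 7 3 5
v[mid]=-4<7: swap v[4],v[4]; lo=5,mid=5 → -5 -8 -11 0 -4 7 3 5
v[mid]=7=7: mid=6
v[mid]=3<7: swap v[5],v[6]; lo=6,mid=7 → -5 -8 -11 0 -4 3 7 5
v[mid]=5<7: swap v[6],v[7]; lo=7,mid=8 → -5 -8 -11 0 -4 3 5 7
end: lo=7, hi=7; v = -5 -8 -11 0 -4 3 5 7

(7, 7)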